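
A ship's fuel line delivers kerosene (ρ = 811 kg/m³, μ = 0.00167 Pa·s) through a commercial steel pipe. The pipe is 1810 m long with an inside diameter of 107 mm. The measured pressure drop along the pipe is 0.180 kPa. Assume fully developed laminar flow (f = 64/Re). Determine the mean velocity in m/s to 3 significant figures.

V ≈ 0.0213 m/s

For laminar flow, f = 64/Re with Re = ρVD/μ, so Darcy-Weisbach reduces to ΔP = 32μLV/D². Solving for V: V = ΔP·D²/(32μL) = 180·(0.107)²/(32·0.00167·1810) = 0.02131 m/s.
Check: Re = ρVD/μ = 811·0.02131·0.107/0.00167 = 1107 < 2300, so the laminar assumption holds.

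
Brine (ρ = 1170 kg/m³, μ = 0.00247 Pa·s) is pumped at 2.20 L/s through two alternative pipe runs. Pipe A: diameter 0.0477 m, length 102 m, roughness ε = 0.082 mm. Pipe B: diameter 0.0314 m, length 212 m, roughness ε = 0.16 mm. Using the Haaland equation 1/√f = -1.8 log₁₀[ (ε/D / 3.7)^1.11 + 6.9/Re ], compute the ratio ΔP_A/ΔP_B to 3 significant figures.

Pipe A: V = Q/A = 0.0022/0.001787 = 1.231 m/s; Re = 2.782e+04; ε/D = 0.00172; Haaland → f = 0.02752; ΔP_A = f(L/D)(ρV²/2) = 5.218e+04 Pa.
Pipe B: V = Q/A = 0.0022/0.0007744 = 2.841 m/s; Re = 4.226e+04; ε/D = 0.0051; Haaland → f = 0.03252; ΔP_B = f(L/D)(ρV²/2) = 1.037e+06 Pa.
ΔP_A/ΔP_B = 5.218e+04/1.037e+06 = 0.0503.

ΔP_A/ΔP_B ≈ 0.0503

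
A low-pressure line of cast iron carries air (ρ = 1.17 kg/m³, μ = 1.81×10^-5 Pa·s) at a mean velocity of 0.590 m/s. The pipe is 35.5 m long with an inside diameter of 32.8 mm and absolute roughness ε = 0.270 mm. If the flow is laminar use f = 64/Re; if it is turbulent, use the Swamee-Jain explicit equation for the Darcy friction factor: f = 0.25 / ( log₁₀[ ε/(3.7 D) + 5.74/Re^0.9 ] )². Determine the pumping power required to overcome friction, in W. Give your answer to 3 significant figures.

Reynolds number Re = ρVD/μ = 1.17 · 0.59 · 0.0328 / 1.81e-05 = 1251.
Re < 2300 → laminar flow, so f = 64/Re = 64/1251 = 0.05116 (the turbulent correlation is not needed).
Darcy-Weisbach: ΔP = f(L/D)(ρV²/2) = 0.05116·(35.5/0.0328)·(1.17·0.59²/2) = 0.05116·1082·0.2036 = 11.28 Pa.
Q = V·A = 0.59·0.000845 = 0.0004985 m³/s.
Pumping power P = QΔP = 0.0004985·11.28 = 0.005621 W = 0.00562 W.

P ≈ 0.00562 W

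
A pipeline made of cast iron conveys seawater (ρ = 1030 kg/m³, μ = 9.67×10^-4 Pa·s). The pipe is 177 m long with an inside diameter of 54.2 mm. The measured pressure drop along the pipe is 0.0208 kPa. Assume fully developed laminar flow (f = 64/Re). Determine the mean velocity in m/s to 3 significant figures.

V ≈ 0.0112 m/s

For laminar flow, f = 64/Re with Re = ρVD/μ, so Darcy-Weisbach reduces to ΔP = 32μLV/D². Solving for V: V = ΔP·D²/(32μL) = 20.8·(0.0542)²/(32·0.000967·177) = 0.01116 m/s.
Check: Re = ρVD/μ = 1030·0.01116·0.0542/0.000967 = 644.1 < 2300, so the laminar assumption holds.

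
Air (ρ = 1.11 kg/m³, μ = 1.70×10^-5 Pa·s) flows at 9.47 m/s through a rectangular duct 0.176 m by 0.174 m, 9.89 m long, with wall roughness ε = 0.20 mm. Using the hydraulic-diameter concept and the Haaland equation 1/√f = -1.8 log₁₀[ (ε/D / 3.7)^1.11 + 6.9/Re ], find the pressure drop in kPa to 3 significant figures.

Hydraulic diameter D_h = 4A/P = 4·(0.176·0.174)/(2·(0.176+0.174)) = 0.1225/0.7 = 0.175 m.
Re = ρVD_h/μ = 1.11·9.47·0.175/1.7e-05 = 1.082e+05.
ε/D_h = 0.0002/0.175 = 0.00114; Haaland gives 1/√f = -1.8 log₁₀[0.000127+6.38e-05] = 6.695, so f = 0.02231.
ΔP = f(L/D_h)(ρV²/2) = 0.02231·9.89/0.175·49.77 = 62.75 Pa.
ΔP = 0.0628 kPa.

ΔP ≈ 0.0628 kPa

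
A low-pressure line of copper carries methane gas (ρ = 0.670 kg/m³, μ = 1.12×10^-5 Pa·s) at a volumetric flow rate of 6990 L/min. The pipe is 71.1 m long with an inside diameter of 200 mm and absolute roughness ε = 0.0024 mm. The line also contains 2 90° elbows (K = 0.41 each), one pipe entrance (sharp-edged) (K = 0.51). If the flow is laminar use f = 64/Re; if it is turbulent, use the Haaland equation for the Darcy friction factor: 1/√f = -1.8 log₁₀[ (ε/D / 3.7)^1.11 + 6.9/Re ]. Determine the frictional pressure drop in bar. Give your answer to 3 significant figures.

ΔP ≈ 4.10×10^-4 bar

Q = 6990 L/min = 6990/60000 = 0.1165 m³/s.
Cross-sectional area A = πD²/4 = π(0.2)²/4 = 0.03142 m²; mean velocity V = Q/A = 0.1165/0.03142 = 3.708 m/s.
Reynolds number Re = ρVD/μ = 0.67 · 3.708 · 0.2 / 1.12e-05 = 4.437e+04.
Re > 4000 → turbulent. Relative roughness ε/D = 2.4e-06/0.2 = 1.2e-05. Haaland: 1/√f = -1.8 log₁₀[(1.2e-05/3.7)^1.11 + 6.9/4.437e+04] = -1.8 log₁₀[8.08e-07 + 0.000156] = 6.851, so f = 0.02131.
Total minor-loss coefficient ΣK = 2·0.41 + 1·0.51 = 1.33.
ΔP = [f·L/D + ΣK]·(ρV²/2) = [0.02131·71.1/0.2 + 1.33]·(0.67·3.708²/2) = [7.575 + 1.33]·4.607 = 41.02 Pa.
ΔP = 41.02 Pa = 4.10×10^-4 bar.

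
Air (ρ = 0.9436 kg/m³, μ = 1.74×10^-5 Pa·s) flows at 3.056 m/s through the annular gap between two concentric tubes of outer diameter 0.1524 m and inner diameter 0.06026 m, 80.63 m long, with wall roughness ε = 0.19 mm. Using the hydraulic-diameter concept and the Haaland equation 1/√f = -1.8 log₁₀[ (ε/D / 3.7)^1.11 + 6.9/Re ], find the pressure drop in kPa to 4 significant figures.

Hydraulic diameter D_h = 4A/P = D_o - D_i = 0.1524 - 0.06026 = 0.09214 m.
Re = ρVD_h/μ = 0.9436·3.056·0.09214/1.74e-05 = 1.527e+04.
ε/D_h = 0.00019/0.09214 = 0.00206; Haaland gives 1/√f = -1.8 log₁₀[0.000244+0.000452] = 5.683, so f = 0.03096.
ΔP = f(L/D_h)(ρV²/2) = 0.03096·80.63/0.09214·4.406 = 119.4 Pa.
ΔP = 0.1194 kPa.

ΔP ≈ 0.1194 kPa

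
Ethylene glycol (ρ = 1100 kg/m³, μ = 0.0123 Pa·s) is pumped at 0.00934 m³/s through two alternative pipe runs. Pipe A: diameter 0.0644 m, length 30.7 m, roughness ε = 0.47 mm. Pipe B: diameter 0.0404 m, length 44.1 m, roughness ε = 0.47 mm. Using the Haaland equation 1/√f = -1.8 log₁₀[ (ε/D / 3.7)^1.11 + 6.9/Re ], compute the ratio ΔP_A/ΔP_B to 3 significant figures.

ΔP_A/ΔP_B ≈ 0.0613

Pipe A: V = Q/A = 0.00934/0.003257 = 2.867 m/s; Re = 1.651e+04; ε/D = 0.0073; Haaland → f = 0.03799; ΔP_A = f(L/D)(ρV²/2) = 8.19e+04 Pa.
Pipe B: V = Q/A = 0.00934/0.001282 = 7.286 m/s; Re = 2.632e+04; ε/D = 0.0116; Haaland → f = 0.04189; ΔP_B = f(L/D)(ρV²/2) = 1.335e+06 Pa.
ΔP_A/ΔP_B = 8.19e+04/1.335e+06 = 0.0613.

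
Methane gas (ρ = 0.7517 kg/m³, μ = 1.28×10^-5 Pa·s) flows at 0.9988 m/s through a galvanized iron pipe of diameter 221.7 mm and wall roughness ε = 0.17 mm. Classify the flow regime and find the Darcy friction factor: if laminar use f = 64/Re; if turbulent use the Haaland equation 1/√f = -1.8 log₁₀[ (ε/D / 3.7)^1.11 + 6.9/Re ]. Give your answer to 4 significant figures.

Re = ρVD/μ = 0.7517·0.9988·0.2217/1.28e-05 = 1.3e+04.
Re > 4000 → turbulent. ε/D = 0.00017/0.2217 = 0.000767; Haaland: 1/√f = -1.8 log₁₀[8.15e-05 + 0.000531] = 5.784, so f = 0.02989.

f ≈ 0.02989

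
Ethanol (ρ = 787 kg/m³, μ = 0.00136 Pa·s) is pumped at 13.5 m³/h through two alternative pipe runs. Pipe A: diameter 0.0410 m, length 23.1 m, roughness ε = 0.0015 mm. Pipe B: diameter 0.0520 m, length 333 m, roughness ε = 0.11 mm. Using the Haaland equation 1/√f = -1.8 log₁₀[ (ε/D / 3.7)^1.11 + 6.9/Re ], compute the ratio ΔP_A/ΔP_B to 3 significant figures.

Pipe A: V = Q/A = 0.00375/0.00132 = 2.84 m/s; Re = 6.739e+04; ε/D = 3.66e-05; Haaland → f = 0.0195; ΔP_A = f(L/D)(ρV²/2) = 3.488e+04 Pa.
Pipe B: V = Q/A = 0.00375/0.002124 = 1.766 m/s; Re = 5.313e+04; ε/D = 0.00212; Haaland → f = 0.02641; ΔP_B = f(L/D)(ρV²/2) = 2.075e+05 Pa.
ΔP_A/ΔP_B = 3.488e+04/2.075e+05 = 0.168.

ΔP_A/ΔP_B ≈ 0.168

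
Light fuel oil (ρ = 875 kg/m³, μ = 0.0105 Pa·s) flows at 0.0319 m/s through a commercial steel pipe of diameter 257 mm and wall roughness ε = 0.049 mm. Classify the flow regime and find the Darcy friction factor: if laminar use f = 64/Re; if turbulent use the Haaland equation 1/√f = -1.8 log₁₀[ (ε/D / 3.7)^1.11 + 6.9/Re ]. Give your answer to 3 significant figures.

Re = ρVD/μ = 875·0.0319·0.257/0.0105 = 683.2.
Re < 2300 → laminar, so f = 64/Re = 0.09368 (roughness is irrelevant in laminar flow).

f ≈ 0.0937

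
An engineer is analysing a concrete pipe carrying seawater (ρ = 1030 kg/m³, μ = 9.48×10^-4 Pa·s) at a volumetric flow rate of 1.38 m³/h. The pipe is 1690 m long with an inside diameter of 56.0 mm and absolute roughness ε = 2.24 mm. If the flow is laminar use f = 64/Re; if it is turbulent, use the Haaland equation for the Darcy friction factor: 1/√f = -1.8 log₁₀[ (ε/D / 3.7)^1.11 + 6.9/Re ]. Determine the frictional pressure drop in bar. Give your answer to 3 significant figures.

Q = 1.38 m³/h = 1.38/3600 = 0.0003833 m³/s.
Cross-sectional area A = πD²/4 = π(0.056)²/4 = 0.002463 m²; mean velocity V = Q/A = 0.0003833/0.002463 = 0.1556 m/s.
Reynolds number Re = ρVD/μ = 1030 · 0.1556 · 0.056 / 0.000948 = 9470.
Re > 4000 → turbulent. Relative roughness ε/D = 0.00224/0.056 = 0.04. Haaland: 1/√f = -1.8 log₁₀[(0.04/3.7)^1.11 + 6.9/9470] = -1.8 log₁₀[0.00657 + 0.000729] = 3.846, so f = 0.0676.
Darcy-Weisbach: ΔP = f(L/D)(ρV²/2) = 0.0676·(1690/0.056)·(1030·0.1556²/2) = 0.0676·3.018e+04·12.47 = 2.545e+04 Pa.
ΔP = 2.545e+04 Pa = 0.254 bar.

ΔP ≈ 0.254 bar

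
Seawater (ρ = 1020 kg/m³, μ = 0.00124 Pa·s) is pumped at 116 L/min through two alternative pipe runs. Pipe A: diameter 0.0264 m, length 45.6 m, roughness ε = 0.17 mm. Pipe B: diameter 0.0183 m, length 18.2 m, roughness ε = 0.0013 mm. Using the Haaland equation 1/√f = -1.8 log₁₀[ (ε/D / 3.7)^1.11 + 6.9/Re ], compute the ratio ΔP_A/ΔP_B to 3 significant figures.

ΔP_A/ΔP_B ≈ 0.763

Pipe A: V = Q/A = 0.001933/0.0005474 = 3.532 m/s; Re = 7.67e+04; ε/D = 0.00644; Haaland → f = 0.03384; ΔP_A = f(L/D)(ρV²/2) = 3.719e+05 Pa.
Pipe B: V = Q/A = 0.001933/0.000263 = 7.35 m/s; Re = 1.106e+05; ε/D = 7.1e-05; Haaland → f = 0.01778; ΔP_B = f(L/D)(ρV²/2) = 4.873e+05 Pa.
ΔP_A/ΔP_B = 3.719e+05/4.873e+05 = 0.763.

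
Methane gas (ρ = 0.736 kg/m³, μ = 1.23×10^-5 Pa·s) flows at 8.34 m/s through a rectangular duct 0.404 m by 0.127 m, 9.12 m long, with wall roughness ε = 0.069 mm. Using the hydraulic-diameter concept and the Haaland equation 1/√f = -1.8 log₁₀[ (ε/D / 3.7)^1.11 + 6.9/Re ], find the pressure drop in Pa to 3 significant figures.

ΔP ≈ 23.6 Pa

Hydraulic diameter D_h = 4A/P = 4·(0.404·0.127)/(2·(0.404+0.127)) = 0.2052/1.062 = 0.1933 m.
Re = ρVD_h/μ = 0.736·8.34·0.1933/1.23e-05 = 9.644e+04.
ε/D_h = 6.9e-05/0.1933 = 0.000357; Haaland gives 1/√f = -1.8 log₁₀[3.49e-05+7.15e-05] = 7.151, so f = 0.01955.
ΔP = f(L/D_h)(ρV²/2) = 0.01955·9.12/0.1933·25.6 = 23.62 Pa.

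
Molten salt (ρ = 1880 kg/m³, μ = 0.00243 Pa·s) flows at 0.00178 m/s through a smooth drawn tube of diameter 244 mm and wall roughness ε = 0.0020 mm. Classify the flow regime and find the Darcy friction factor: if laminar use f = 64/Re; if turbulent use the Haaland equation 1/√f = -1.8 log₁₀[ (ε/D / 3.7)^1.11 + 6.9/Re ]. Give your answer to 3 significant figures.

Re = ρVD/μ = 1880·0.00178·0.244/0.00243 = 336.
Re < 2300 → laminar, so f = 64/Re = 0.1905 (roughness is irrelevant in laminar flow).

f ≈ 0.190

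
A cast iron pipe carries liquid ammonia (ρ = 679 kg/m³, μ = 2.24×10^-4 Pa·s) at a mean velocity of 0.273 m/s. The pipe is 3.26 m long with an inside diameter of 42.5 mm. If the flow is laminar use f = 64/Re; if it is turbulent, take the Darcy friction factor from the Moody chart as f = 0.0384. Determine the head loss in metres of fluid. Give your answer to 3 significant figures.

Reynolds number Re = ρVD/μ = 679 · 0.273 · 0.0425 / 0.000224 = 3.517e+04.
Re > 4000 → turbulent; use the Moody-chart value f = 0.0384.
Darcy-Weisbach: ΔP = f(L/D)(ρV²/2) = 0.0384·(3.26/0.0425)·(679·0.273²/2) = 0.0384·76.71·25.3 = 74.53 Pa.
Head loss h_f = ΔP/(ρg) = 74.53/(679·9.81) = 0.0112 m.

h_f ≈ 0.0112 m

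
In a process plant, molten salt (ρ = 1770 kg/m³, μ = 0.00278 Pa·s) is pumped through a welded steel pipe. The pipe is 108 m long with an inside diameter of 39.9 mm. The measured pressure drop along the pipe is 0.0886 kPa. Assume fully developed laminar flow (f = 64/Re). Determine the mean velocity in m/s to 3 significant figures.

V ≈ 0.0147 m/s

For laminar flow, f = 64/Re with Re = ρVD/μ, so Darcy-Weisbach reduces to ΔP = 32μLV/D². Solving for V: V = ΔP·D²/(32μL) = 88.6·(0.0399)²/(32·0.00278·108) = 0.01468 m/s.
Check: Re = ρVD/μ = 1770·0.01468·0.0399/0.00278 = 373 < 2300, so the laminar assumption holds.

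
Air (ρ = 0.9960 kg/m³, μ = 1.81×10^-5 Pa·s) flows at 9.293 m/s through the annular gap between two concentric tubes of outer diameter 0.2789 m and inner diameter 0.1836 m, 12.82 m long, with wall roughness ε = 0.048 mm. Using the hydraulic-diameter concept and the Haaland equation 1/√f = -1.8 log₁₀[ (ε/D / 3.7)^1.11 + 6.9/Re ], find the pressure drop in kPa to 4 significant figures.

Hydraulic diameter D_h = 4A/P = D_o - D_i = 0.2789 - 0.1836 = 0.0953 m.
Re = ρVD_h/μ = 0.996·9.293·0.0953/1.81e-05 = 4.873e+04.
ε/D_h = 4.8e-05/0.0953 = 0.000504; Haaland gives 1/√f = -1.8 log₁₀[5.11e-05+0.000142] = 6.687, so f = 0.02236.
ΔP = f(L/D_h)(ρV²/2) = 0.02236·12.82/0.0953·43.01 = 129.4 Pa.
ΔP = 0.1294 kPa.

ΔP ≈ 0.1294 kPa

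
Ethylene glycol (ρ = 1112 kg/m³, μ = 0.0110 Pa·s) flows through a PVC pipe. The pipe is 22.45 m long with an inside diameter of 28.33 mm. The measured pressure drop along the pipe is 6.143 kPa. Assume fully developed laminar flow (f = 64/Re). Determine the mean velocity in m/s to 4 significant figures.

V ≈ 0.6239 m/s

For laminar flow, f = 64/Re with Re = ρVD/μ, so Darcy-Weisbach reduces to ΔP = 32μLV/D². Solving for V: V = ΔP·D²/(32μL) = 6143·(0.02833)²/(32·0.011·22.45) = 0.6239 m/s.
Check: Re = ρVD/μ = 1112·0.6239·0.02833/0.011 = 1787 < 2300, so the laminar assumption holds.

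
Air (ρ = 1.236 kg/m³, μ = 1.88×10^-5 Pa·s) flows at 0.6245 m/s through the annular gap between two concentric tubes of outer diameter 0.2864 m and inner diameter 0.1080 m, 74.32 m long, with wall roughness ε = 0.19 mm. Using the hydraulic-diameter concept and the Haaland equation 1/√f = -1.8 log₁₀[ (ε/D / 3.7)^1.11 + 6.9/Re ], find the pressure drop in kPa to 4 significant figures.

ΔP ≈ 0.003502 kPa

Hydraulic diameter D_h = 4A/P = D_o - D_i = 0.2864 - 0.108 = 0.1784 m.
Re = ρVD_h/μ = 1.236·0.6245·0.1784/1.88e-05 = 7325.
ε/D_h = 0.00019/0.1784 = 0.00107; Haaland gives 1/√f = -1.8 log₁₀[0.000117+0.000942] = 5.355, so f = 0.03487.
ΔP = f(L/D_h)(ρV²/2) = 0.03487·74.32/0.1784·0.241 = 3.502 Pa.
ΔP = 0.003502 kPa.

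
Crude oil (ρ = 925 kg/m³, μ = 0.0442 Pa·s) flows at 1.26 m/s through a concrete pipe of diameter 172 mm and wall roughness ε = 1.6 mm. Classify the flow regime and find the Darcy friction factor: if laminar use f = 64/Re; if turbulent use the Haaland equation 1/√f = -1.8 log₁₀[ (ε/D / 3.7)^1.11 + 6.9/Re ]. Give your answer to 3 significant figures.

f ≈ 0.0475

Re = ρVD/μ = 925·1.26·0.172/0.0442 = 4535.
Re > 4000 → turbulent. ε/D = 0.0016/0.172 = 0.0093; Haaland: 1/√f = -1.8 log₁₀[0.0013 + 0.00152] = 4.589, so f = 0.04749.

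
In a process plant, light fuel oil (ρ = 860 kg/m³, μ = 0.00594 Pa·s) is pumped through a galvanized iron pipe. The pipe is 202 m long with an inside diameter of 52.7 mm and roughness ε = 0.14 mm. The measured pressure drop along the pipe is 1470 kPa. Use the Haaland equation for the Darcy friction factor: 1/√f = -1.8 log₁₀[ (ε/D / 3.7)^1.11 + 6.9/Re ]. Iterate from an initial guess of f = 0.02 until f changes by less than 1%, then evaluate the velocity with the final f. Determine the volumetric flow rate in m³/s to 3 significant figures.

Rearranging Darcy-Weisbach: V = √(2·ΔP·D/(f·L·ρ)). With ε/D = 0.00014/0.0527 = 0.00266, iterate starting from f = 0.02:
  f = 0.02 → V = √(2·1.47e+06·0.0527/(0.02·202·860)) = 6.678 m/s; Re = ρVD/μ = 5.095e+04; f → 0.0277
  f = 0.0277 → V = 5.674 m/s; Re = 4.329e+04; f → 0.02807
  f = 0.02807 → V = 5.637 m/s; Re = 4.301e+04; f → 0.02809
Converged (Δf/f < 1%). With the final f = 0.02809: V = √(2·1.47e+06·0.0527/(0.02809·202·860)) = 5.635 m/s.
Q = V·A = 5.635·(π/4·0.0527²) = 0.01229 m³/s = 0.0123 m³/s.

Q ≈ 0.0123 m³/s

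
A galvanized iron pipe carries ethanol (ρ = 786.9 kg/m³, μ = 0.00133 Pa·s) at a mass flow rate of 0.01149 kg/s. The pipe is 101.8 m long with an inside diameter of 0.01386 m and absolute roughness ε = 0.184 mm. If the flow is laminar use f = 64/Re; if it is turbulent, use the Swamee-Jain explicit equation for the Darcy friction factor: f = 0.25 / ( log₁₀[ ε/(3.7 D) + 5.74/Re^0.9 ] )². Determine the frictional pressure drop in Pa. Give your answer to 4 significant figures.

A = πD²/4 = π(0.01386)²/4 = 0.0001509 m²; mean velocity V = ṁ/(ρA) = 0.01149/(786.9 · 0.0001509) = 0.09678 m/s.
Reynolds number Re = ρVD/μ = 786.9 · 0.09678 · 0.01386 / 0.00133 = 793.6.
Re < 2300 → laminar flow, so f = 64/Re = 64/793.6 = 0.08064 (the turbulent correlation is not needed).
Darcy-Weisbach: ΔP = f(L/D)(ρV²/2) = 0.08064·(101.8/0.01386)·(786.9·0.09678²/2) = 0.08064·7345·3.685 = 2183 Pa.

ΔP ≈ 2183 Pa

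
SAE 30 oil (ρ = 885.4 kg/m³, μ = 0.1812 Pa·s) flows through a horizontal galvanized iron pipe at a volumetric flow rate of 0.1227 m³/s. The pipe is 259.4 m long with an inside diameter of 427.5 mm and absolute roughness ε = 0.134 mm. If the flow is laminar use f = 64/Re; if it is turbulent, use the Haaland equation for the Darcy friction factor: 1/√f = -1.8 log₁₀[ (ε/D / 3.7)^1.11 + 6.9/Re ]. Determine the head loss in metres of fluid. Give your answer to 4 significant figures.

Cross-sectional area A = πD²/4 = π(0.4275)²/4 = 0.1435 m²; mean velocity V = Q/A = 0.1227/0.1435 = 0.8548 m/s.
Reynolds number Re = ρVD/μ = 885.4 · 0.8548 · 0.4275 / 0.181 = 1786.
Re < 2300 → laminar flow, so f = 64/Re = 64/1786 = 0.03584 (the turbulent correlation is not needed).
Darcy-Weisbach: ΔP = f(L/D)(ρV²/2) = 0.03584·(259.4/0.4275)·(885.4·0.8548²/2) = 0.03584·606.8·323.5 = 7035 Pa.
Head loss h_f = ΔP/(ρg) = 7035/(885.4·9.81) = 0.8100 m.

h_f ≈ 0.8100 m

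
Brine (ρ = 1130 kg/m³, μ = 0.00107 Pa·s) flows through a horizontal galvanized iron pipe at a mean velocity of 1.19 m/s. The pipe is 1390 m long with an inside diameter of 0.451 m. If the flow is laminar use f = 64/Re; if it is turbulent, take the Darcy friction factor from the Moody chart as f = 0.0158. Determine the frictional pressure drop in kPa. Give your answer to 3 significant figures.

Reynolds number Re = ρVD/μ = 1130 · 1.19 · 0.451 / 0.00107 = 5.668e+05.
Re > 4000 → turbulent; use the Moody-chart value f = 0.0158.
Darcy-Weisbach: ΔP = f(L/D)(ρV²/2) = 0.0158·(1390/0.451)·(1130·1.19²/2) = 0.0158·3082·800.1 = 3.896e+04 Pa.
ΔP = 3.896e+04 Pa = 39.0 kPa.

ΔP ≈ 39.0 kPa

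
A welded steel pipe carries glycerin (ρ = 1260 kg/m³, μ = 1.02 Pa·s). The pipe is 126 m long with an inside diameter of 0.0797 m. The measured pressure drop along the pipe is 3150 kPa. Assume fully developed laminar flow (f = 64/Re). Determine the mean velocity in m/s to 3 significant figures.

V ≈ 4.87 m/s

For laminar flow, f = 64/Re with Re = ρVD/μ, so Darcy-Weisbach reduces to ΔP = 32μLV/D². Solving for V: V = ΔP·D²/(32μL) = 3.15e+06·(0.0797)²/(32·1.02·126) = 4.865 m/s.
Check: Re = ρVD/μ = 1260·4.865·0.0797/1.02 = 479 < 2300, so the laminar assumption holds.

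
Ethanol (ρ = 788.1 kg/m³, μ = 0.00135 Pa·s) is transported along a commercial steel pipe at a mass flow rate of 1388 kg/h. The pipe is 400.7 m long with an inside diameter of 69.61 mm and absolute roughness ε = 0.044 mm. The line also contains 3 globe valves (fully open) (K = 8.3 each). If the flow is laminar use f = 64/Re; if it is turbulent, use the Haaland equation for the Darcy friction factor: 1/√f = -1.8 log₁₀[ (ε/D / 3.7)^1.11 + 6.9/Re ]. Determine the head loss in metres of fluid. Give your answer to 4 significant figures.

h_f ≈ 0.2042 m

ṁ = 1388 kg/h = 1388/3600 = 0.3856 kg/s.
A = πD²/4 = π(0.06961)²/4 = 0.003806 m²; mean velocity V = ṁ/(ρA) = 0.3856/(788.1 · 0.003806) = 0.1286 m/s.
Reynolds number Re = ρVD/μ = 788.1 · 0.1286 · 0.06961 / 0.00135 = 5224.
Re > 4000 → turbulent. Relative roughness ε/D = 4.4e-05/0.06961 = 0.000632. Haaland: 1/√f = -1.8 log₁₀[(0.000632/3.7)^1.11 + 6.9/5224] = -1.8 log₁₀[6.58e-05 + 0.00132] = 5.144, so f = 0.03779.
Total minor-loss coefficient ΣK = 3·8.3 = 24.9.
ΔP = [f·L/D + ΣK]·(ρV²/2) = [0.03779·400.7/0.06961 + 24.9]·(788.1·0.1286²/2) = [217.5 + 24.9]·6.512 = 1578 Pa.
Head loss h_f = ΔP/(ρg) = 1578/(788.1·9.81) = 0.2042 m.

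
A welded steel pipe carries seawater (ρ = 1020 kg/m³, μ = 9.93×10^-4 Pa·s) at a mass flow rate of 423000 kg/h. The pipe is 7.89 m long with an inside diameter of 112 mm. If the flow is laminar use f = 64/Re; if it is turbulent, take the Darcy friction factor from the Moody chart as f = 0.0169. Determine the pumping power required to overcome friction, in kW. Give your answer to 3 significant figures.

P ≈ 9.56 kW

ṁ = 423000 kg/h = 423000/3600 = 117.5 kg/s.
A = πD²/4 = π(0.112)²/4 = 0.009852 m²; mean velocity V = ṁ/(ρA) = 117.5/(1020 · 0.009852) = 11.69 m/s.
Reynolds number Re = ρVD/μ = 1020 · 11.69 · 0.112 / 0.000993 = 1.345e+06.
Re > 4000 → turbulent; use the Moody-chart value f = 0.0169.
Darcy-Weisbach: ΔP = f(L/D)(ρV²/2) = 0.0169·(7.89/0.112)·(1020·11.69²/2) = 0.0169·70.45·6.973e+04 = 8.301e+04 Pa.
Q = ṁ/ρ = 117.5/1020 = 0.1152 m³/s.
Pumping power P = QΔP = 0.1152·8.301e+04 = 9563 W = 9.56 kW.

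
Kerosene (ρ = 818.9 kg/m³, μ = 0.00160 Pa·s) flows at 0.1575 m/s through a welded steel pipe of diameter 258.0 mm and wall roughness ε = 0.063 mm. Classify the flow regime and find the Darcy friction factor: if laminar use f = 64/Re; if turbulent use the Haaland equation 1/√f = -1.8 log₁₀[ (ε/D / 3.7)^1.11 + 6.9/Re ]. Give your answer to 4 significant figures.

f ≈ 0.02593

Re = ρVD/μ = 818.9·0.1575·0.258/0.0016 = 2.08e+04.
Re > 4000 → turbulent. ε/D = 6.3e-05/0.258 = 0.000244; Haaland: 1/√f = -1.8 log₁₀[2.29e-05 + 0.000332] = 6.21, so f = 0.02593.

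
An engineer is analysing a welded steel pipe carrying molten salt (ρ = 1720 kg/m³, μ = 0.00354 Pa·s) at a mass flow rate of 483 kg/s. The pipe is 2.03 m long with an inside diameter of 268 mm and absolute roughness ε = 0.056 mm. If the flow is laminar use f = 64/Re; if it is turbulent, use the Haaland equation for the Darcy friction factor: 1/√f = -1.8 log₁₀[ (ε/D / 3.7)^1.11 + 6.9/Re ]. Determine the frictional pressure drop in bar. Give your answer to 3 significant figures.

A = πD²/4 = π(0.268)²/4 = 0.05641 m²; mean velocity V = ṁ/(ρA) = 483/(1720 · 0.05641) = 4.978 m/s.
Reynolds number Re = ρVD/μ = 1720 · 4.978 · 0.268 / 0.00354 = 6.482e+05.
Re > 4000 → turbulent. Relative roughness ε/D = 5.6e-05/0.268 = 0.000209. Haaland: 1/√f = -1.8 log₁₀[(0.000209/3.7)^1.11 + 6.9/6.482e+05] = -1.8 log₁₀[1.93e-05 + 1.06e-05] = 8.144, so f = 0.01508.
Darcy-Weisbach: ΔP = f(L/D)(ρV²/2) = 0.01508·(2.03/0.268)·(1720·4.978²/2) = 0.01508·7.575·2.131e+04 = 2434 Pa.
ΔP = 2434 Pa = 0.0243 bar.

ΔP ≈ 0.0243 bar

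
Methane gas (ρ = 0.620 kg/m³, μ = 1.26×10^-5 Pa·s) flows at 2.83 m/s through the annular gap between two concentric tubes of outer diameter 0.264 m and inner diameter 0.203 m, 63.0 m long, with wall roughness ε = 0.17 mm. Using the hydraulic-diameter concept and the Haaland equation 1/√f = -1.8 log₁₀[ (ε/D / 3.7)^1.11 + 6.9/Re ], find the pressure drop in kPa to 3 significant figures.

Hydraulic diameter D_h = 4A/P = D_o - D_i = 0.264 - 0.203 = 0.061 m.
Re = ρVD_h/μ = 0.62·2.83·0.061/1.26e-05 = 8494.
ε/D_h = 0.00017/0.061 = 0.00279; Haaland gives 1/√f = -1.8 log₁₀[0.000341+0.000812] = 5.288, so f = 0.03576.
ΔP = f(L/D_h)(ρV²/2) = 0.03576·63/0.061·2.483 = 91.69 Pa.
ΔP = 0.0917 kPa.

ΔP ≈ 0.0917 kPa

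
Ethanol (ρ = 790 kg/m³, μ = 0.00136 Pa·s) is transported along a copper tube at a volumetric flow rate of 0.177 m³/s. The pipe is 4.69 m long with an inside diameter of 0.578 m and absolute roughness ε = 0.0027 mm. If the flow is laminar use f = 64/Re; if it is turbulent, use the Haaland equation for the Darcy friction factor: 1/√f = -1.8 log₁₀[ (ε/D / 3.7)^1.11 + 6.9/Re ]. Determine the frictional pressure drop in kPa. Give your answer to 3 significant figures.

Cross-sectional area A = πD²/4 = π(0.578)²/4 = 0.2624 m²; mean velocity V = Q/A = 0.177/0.2624 = 0.6746 m/s.
Reynolds number Re = ρVD/μ = 790 · 0.6746 · 0.578 / 0.00136 = 2.265e+05.
Re > 4000 → turbulent. Relative roughness ε/D = 2.7e-06/0.578 = 4.67e-06. Haaland: 1/√f = -1.8 log₁₀[(4.67e-06/3.7)^1.11 + 6.9/2.265e+05] = -1.8 log₁₀[2.83e-07 + 3.05e-05] = 8.122, so f = 0.01516.
Darcy-Weisbach: ΔP = f(L/D)(ρV²/2) = 0.01516·(4.69/0.578)·(790·0.6746²/2) = 0.01516·8.114·179.7 = 22.11 Pa.
ΔP = 22.11 Pa = 0.0221 kPa.

ΔP ≈ 0.0221 kPa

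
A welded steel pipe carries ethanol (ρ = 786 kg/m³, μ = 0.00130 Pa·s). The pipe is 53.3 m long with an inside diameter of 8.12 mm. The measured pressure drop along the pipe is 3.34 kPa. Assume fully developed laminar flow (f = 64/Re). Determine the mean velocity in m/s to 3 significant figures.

For laminar flow, f = 64/Re with Re = ρVD/μ, so Darcy-Weisbach reduces to ΔP = 32μLV/D². Solving for V: V = ΔP·D²/(32μL) = 3340·(0.00812)²/(32·0.0013·53.3) = 0.09932 m/s.
Check: Re = ρVD/μ = 786·0.09932·0.00812/0.0013 = 487.6 < 2300, so the laminar assumption holds.

V ≈ 0.0993 m/s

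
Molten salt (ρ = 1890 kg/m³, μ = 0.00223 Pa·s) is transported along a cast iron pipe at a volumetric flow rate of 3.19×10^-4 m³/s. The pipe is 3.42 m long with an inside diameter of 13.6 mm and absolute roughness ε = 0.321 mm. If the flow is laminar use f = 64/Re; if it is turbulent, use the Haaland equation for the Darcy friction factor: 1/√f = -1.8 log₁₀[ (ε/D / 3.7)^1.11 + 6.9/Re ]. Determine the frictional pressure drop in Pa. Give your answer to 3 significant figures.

Cross-sectional area A = πD²/4 = π(0.0136)²/4 = 0.0001453 m²; mean velocity V = Q/A = 0.000319/0.0001453 = 2.196 m/s.
Reynolds number Re = ρVD/μ = 1890 · 2.196 · 0.0136 / 0.00223 = 2.531e+04.
Re > 4000 → turbulent. Relative roughness ε/D = 0.000321/0.0136 = 0.0236. Haaland: 1/√f = -1.8 log₁₀[(0.0236/3.7)^1.11 + 6.9/2.531e+04] = -1.8 log₁₀[0.00366 + 0.000273] = 4.33, so f = 0.05334.
Darcy-Weisbach: ΔP = f(L/D)(ρV²/2) = 0.05334·(3.42/0.0136)·(1890·2.196²/2) = 0.05334·251.5·4557 = 6.112e+04 Pa.

ΔP ≈ 61100 Pa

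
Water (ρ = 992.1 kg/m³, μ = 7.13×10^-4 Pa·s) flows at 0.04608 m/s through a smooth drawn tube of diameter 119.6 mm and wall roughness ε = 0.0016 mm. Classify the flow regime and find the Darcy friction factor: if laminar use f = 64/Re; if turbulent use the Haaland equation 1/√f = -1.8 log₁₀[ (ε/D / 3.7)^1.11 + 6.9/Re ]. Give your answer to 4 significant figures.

f ≈ 0.03328

Re = ρVD/μ = 992.1·0.04608·0.1196/0.000713 = 7668.
Re > 4000 → turbulent. ε/D = 1.6e-06/0.1196 = 1.34e-05; Haaland: 1/√f = -1.8 log₁₀[9.11e-07 + 0.0009] = 5.482, so f = 0.03328.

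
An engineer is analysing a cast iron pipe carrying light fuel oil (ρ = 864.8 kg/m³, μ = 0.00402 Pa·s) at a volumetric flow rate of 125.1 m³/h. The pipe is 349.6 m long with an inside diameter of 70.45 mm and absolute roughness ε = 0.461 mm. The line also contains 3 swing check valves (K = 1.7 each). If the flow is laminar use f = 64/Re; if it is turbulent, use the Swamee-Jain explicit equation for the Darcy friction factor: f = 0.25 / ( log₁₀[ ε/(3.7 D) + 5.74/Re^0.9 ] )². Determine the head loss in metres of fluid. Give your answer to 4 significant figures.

h_f ≈ 700.0 m

Q = 125.1 m³/h = 125.1/3600 = 0.03475 m³/s.
Cross-sectional area A = πD²/4 = π(0.07045)²/4 = 0.003898 m²; mean velocity V = Q/A = 0.03475/0.003898 = 8.915 m/s.
Reynolds number Re = ρVD/μ = 864.8 · 8.915 · 0.07045 / 0.00402 = 1.351e+05.
Re > 4000 → turbulent. Relative roughness ε/D = 0.000461/0.07045 = 0.00654. Swamee-Jain: f = 0.25/(log₁₀[0.00654/3.7 + 5.74/1.351e+05^0.9])² = 0.25/(log₁₀[0.00177 + 0.000138])² = 0.25/(-2.72)² = 0.0338.
Total minor-loss coefficient ΣK = 3·1.7 = 5.1.
ΔP = [f·L/D + ΣK]·(ρV²/2) = [0.0338·349.6/0.07045 + 5.1]·(864.8·8.915²/2) = [167.7 + 5.1]·3.436e+04 = 5.939e+06 Pa.
Head loss h_f = ΔP/(ρg) = 5.939e+06/(864.8·9.81) = 700.0 m.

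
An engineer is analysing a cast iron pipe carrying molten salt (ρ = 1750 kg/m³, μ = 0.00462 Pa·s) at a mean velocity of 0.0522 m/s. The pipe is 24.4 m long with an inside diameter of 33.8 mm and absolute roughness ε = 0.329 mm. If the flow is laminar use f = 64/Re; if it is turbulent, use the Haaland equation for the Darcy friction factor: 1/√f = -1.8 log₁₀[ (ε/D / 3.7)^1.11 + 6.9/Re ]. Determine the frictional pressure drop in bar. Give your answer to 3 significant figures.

Reynolds number Re = ρVD/μ = 1750 · 0.0522 · 0.0338 / 0.00462 = 668.3.
Re < 2300 → laminar flow, so f = 64/Re = 64/668.3 = 0.09576 (the turbulent correlation is not needed).
Darcy-Weisbach: ΔP = f(L/D)(ρV²/2) = 0.09576·(24.4/0.0338)·(1750·0.0522²/2) = 0.09576·721.9·2.384 = 164.8 Pa.
ΔP = 164.8 Pa = 0.00165 bar.

ΔP ≈ 0.00165 bar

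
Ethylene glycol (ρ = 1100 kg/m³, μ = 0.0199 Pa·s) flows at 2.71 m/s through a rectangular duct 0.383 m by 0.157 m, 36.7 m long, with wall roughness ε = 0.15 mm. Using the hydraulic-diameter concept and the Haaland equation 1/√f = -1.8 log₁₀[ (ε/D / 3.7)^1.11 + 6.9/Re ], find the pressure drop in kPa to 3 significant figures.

ΔP ≈ 16.2 kPa

Hydraulic diameter D_h = 4A/P = 4·(0.383·0.157)/(2·(0.383+0.157)) = 0.2405/1.08 = 0.2227 m.
Re = ρVD_h/μ = 1100·2.71·0.2227/0.0199 = 3.336e+04.
ε/D_h = 0.00015/0.2227 = 0.000674; Haaland gives 1/√f = -1.8 log₁₀[7.06e-05+0.000207] = 6.402, so f = 0.0244.
ΔP = f(L/D_h)(ρV²/2) = 0.0244·36.7/0.2227·4039 = 1.624e+04 Pa.
ΔP = 16.2 kPa.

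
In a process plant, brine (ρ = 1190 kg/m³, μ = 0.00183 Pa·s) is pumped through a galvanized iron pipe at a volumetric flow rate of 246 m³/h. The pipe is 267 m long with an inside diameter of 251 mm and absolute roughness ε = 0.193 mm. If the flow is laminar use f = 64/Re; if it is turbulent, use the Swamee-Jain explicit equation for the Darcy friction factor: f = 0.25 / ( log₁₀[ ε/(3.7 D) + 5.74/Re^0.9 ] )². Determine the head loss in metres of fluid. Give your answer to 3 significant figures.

h_f ≈ 2.07 m

Q = 246 m³/h = 246/3600 = 0.06833 m³/s.
Cross-sectional area A = πD²/4 = π(0.251)²/4 = 0.04948 m²; mean velocity V = Q/A = 0.06833/0.04948 = 1.381 m/s.
Reynolds number Re = ρVD/μ = 1190 · 1.381 · 0.251 / 0.00183 = 2.254e+05.
Re > 4000 → turbulent. Relative roughness ε/D = 0.000193/0.251 = 0.000769. Swamee-Jain: f = 0.25/(log₁₀[0.000769/3.7 + 5.74/2.254e+05^0.9])² = 0.25/(log₁₀[0.000208 + 8.73e-05])² = 0.25/(-3.53)² = 0.02006.
Darcy-Weisbach: ΔP = f(L/D)(ρV²/2) = 0.02006·(267/0.251)·(1190·1.381²/2) = 0.02006·1064·1135 = 2.422e+04 Pa.
Head loss h_f = ΔP/(ρg) = 2.422e+04/(1190·9.81) = 2.07 m.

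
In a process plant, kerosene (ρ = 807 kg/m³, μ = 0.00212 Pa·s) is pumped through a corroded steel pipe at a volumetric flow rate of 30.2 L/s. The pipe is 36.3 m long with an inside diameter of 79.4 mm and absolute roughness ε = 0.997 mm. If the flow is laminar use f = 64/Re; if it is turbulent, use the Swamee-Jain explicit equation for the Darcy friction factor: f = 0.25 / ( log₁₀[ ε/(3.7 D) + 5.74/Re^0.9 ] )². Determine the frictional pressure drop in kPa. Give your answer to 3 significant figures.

ΔP ≈ 284 kPa

Q = 30.2 L/s = 30.2/1000 = 0.0302 m³/s.
Cross-sectional area A = πD²/4 = π(0.0794)²/4 = 0.004951 m²; mean velocity V = Q/A = 0.0302/0.004951 = 6.099 m/s.
Reynolds number Re = ρVD/μ = 807 · 6.099 · 0.0794 / 0.00212 = 1.843e+05.
Re > 4000 → turbulent. Relative roughness ε/D = 0.000997/0.0794 = 0.0126. Swamee-Jain: f = 0.25/(log₁₀[0.0126/3.7 + 5.74/1.843e+05^0.9])² = 0.25/(log₁₀[0.00339 + 0.000105])² = 0.25/(-2.456)² = 0.04144.
Darcy-Weisbach: ΔP = f(L/D)(ρV²/2) = 0.04144·(36.3/0.0794)·(807·6.099²/2) = 0.04144·457.2·1.501e+04 = 2.844e+05 Pa.
ΔP = 2.844e+05 Pa = 284 kPa.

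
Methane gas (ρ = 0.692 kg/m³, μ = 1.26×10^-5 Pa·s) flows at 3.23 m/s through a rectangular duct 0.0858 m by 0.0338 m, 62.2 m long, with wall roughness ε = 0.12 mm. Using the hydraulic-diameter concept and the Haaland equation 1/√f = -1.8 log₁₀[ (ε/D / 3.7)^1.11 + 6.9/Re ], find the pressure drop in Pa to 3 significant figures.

ΔP ≈ 163 Pa

Hydraulic diameter D_h = 4A/P = 4·(0.0858·0.0338)/(2·(0.0858+0.0338)) = 0.0116/0.2392 = 0.0485 m.
Re = ρVD_h/μ = 0.692·3.23·0.0485/1.26e-05 = 8603.
ε/D_h = 0.00012/0.0485 = 0.00247; Haaland gives 1/√f = -1.8 log₁₀[0.000299+0.000802] = 5.325, so f = 0.03527.
ΔP = f(L/D_h)(ρV²/2) = 0.03527·62.2/0.0485·3.61 = 163.3 Pa.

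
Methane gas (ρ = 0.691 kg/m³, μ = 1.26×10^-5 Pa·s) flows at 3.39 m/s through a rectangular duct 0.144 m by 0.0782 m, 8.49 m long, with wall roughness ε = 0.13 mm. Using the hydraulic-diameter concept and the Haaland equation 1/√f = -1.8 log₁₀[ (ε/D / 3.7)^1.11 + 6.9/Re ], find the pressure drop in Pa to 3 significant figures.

ΔP ≈ 9.47 Pa

Hydraulic diameter D_h = 4A/P = 4·(0.144·0.0782)/(2·(0.144+0.0782)) = 0.04504/0.4444 = 0.1014 m.
Re = ρVD_h/μ = 0.691·3.39·0.1014/1.26e-05 = 1.884e+04.
ε/D_h = 0.00013/0.1014 = 0.00128; Haaland gives 1/√f = -1.8 log₁₀[0.000144+0.000366] = 5.926, so f = 0.02848.
ΔP = f(L/D_h)(ρV²/2) = 0.02848·8.49/0.1014·3.971 = 9.472 Pa.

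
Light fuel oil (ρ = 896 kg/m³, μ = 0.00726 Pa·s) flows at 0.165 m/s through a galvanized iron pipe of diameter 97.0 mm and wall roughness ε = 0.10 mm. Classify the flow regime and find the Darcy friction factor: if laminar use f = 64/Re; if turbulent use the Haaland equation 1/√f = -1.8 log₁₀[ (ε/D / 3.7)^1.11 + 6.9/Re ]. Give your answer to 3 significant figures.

f ≈ 0.0324

Re = ρVD/μ = 896·0.165·0.097/0.00726 = 1975.
Re < 2300 → laminar, so f = 64/Re = 0.0324 (roughness is irrelevant in laminar flow).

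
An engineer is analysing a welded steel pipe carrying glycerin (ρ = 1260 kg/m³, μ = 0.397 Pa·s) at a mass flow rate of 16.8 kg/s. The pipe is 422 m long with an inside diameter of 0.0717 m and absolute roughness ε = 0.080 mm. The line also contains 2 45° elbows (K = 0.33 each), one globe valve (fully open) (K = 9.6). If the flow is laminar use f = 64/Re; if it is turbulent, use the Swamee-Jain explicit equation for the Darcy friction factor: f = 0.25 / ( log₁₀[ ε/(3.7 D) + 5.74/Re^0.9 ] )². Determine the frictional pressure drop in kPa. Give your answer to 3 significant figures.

ΔP ≈ 3510 kPa

A = πD²/4 = π(0.0717)²/4 = 0.004038 m²; mean velocity V = ṁ/(ρA) = 16.8/(1260 · 0.004038) = 3.302 m/s.
Reynolds number Re = ρVD/μ = 1260 · 3.302 · 0.0717 / 0.397 = 751.5.
Re < 2300 → laminar flow, so f = 64/Re = 64/751.5 = 0.08517 (the turbulent correlation is not needed).
Total minor-loss coefficient ΣK = 2·0.33 + 1·9.6 = 10.3.
ΔP = [f·L/D + ΣK]·(ρV²/2) = [0.08517·422/0.0717 + 10.3]·(1260·3.302²/2) = [501.3 + 10.3]·6870 = 3.514e+06 Pa.
ΔP = 3.514e+06 Pa = 3510 kPa.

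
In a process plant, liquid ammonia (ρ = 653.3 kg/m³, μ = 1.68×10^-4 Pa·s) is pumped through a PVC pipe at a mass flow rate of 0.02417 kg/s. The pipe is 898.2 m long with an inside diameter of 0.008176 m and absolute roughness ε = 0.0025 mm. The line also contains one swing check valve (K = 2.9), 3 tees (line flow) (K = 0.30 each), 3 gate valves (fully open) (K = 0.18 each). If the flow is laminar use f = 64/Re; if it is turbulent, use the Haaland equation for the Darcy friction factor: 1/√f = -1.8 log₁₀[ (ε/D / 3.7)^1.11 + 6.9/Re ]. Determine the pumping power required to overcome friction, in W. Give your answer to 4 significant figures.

A = πD²/4 = π(0.008176)²/4 = 5.25e-05 m²; mean velocity V = ṁ/(ρA) = 0.02417/(653.3 · 5.25e-05) = 0.7047 m/s.
Reynolds number Re = ρVD/μ = 653.3 · 0.7047 · 0.008176 / 0.000168 = 2.24e+04.
Re > 4000 → turbulent. Relative roughness ε/D = 2.5e-06/0.008176 = 0.000306. Haaland: 1/√f = -1.8 log₁₀[(0.000306/3.7)^1.11 + 6.9/2.24e+04] = -1.8 log₁₀[2.94e-05 + 0.000308] = 6.249, so f = 0.0256.
Total minor-loss coefficient ΣK = 1·2.9 + 3·0.3 + 3·0.18 = 4.34.
ΔP = [f·L/D + ΣK]·(ρV²/2) = [0.0256·898.2/0.008176 + 4.34]·(653.3·0.7047²/2) = [2813 + 4.34]·162.2 = 4.57e+05 Pa.
Q = ṁ/ρ = 0.02417/653.3 = 3.7e-05 m³/s.
Pumping power P = QΔP = 3.7e-05·4.57e+05 = 16.906 W = 16.91 W.

P ≈ 16.91 W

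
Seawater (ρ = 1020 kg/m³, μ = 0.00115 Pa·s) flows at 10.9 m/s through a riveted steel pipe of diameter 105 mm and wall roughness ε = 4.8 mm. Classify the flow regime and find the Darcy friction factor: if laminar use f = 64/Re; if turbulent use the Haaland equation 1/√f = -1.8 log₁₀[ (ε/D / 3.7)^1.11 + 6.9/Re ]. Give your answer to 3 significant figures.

f ≈ 0.0688

Re = ρVD/μ = 1020·10.9·0.105/0.00115 = 1.015e+06.
Re > 4000 → turbulent. ε/D = 0.0048/0.105 = 0.0457; Haaland: 1/√f = -1.8 log₁₀[0.00762 + 6.8e-06] = 3.812, so f = 0.06882.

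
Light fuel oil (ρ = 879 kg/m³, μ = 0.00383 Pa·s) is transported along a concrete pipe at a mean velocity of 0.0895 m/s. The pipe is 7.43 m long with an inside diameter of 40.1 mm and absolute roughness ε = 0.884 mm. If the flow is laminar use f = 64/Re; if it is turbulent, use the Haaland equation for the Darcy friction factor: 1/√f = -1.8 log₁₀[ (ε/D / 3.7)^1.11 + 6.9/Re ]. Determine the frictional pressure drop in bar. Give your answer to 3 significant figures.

ΔP ≈ 5.07×10^-4 bar

Reynolds number Re = ρVD/μ = 879 · 0.0895 · 0.0401 / 0.00383 = 823.7.
Re < 2300 → laminar flow, so f = 64/Re = 64/823.7 = 0.0777 (the turbulent correlation is not needed).
Darcy-Weisbach: ΔP = f(L/D)(ρV²/2) = 0.0777·(7.43/0.0401)·(879·0.0895²/2) = 0.0777·185.3·3.521 = 50.68 Pa.
ΔP = 50.68 Pa = 5.07×10^-4 bar.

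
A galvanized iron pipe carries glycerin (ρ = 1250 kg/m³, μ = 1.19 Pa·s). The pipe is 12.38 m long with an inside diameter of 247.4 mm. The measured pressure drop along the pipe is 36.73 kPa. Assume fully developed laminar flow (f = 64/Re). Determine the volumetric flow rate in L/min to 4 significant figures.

For laminar flow, f = 64/Re with Re = ρVD/μ, so Darcy-Weisbach reduces to ΔP = 32μLV/D². Solving for V: V = ΔP·D²/(32μL) = 3.673e+04·(0.2474)²/(32·1.19·12.38) = 4.769 m/s.
Check: Re = ρVD/μ = 1250·4.769·0.2474/1.19 = 1239 < 2300, so the laminar assumption holds.
Q = V·A = 4.769·(π/4·0.2474²) = 0.2292 m³/s = 13750 L/min.

Q ≈ 13750 L/min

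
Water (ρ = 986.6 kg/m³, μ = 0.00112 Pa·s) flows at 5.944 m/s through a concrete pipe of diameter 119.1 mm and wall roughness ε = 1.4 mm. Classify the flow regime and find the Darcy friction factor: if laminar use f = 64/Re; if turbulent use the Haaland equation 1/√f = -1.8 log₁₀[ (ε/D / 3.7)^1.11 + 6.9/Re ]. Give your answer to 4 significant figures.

f ≈ 0.04023

Re = ρVD/μ = 986.6·5.944·0.1191/0.00112 = 6.236e+05.
Re > 4000 → turbulent. ε/D = 0.0014/0.1191 = 0.0118; Haaland: 1/√f = -1.8 log₁₀[0.00169 + 1.11e-05] = 4.986, so f = 0.04023.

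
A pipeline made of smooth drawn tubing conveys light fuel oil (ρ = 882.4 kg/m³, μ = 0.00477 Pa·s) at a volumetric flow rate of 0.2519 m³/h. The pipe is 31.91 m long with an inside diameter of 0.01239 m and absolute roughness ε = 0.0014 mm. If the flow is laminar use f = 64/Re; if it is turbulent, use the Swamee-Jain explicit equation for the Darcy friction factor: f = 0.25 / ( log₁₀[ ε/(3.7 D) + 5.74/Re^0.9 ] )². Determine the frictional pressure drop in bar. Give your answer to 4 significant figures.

ΔP ≈ 0.1841 bar

Q = 0.2519 m³/h = 0.2519/3600 = 6.997e-05 m³/s.
Cross-sectional area A = πD²/4 = π(0.01239)²/4 = 0.0001206 m²; mean velocity V = Q/A = 6.997e-05/0.0001206 = 0.5804 m/s.
Reynolds number Re = ρVD/μ = 882.4 · 0.5804 · 0.01239 / 0.00477 = 1330.
Re < 2300 → laminar flow, so f = 64/Re = 64/1330 = 0.04811 (the turbulent correlation is not needed).
Darcy-Weisbach: ΔP = f(L/D)(ρV²/2) = 0.04811·(31.91/0.01239)·(882.4·0.5804²/2) = 0.04811·2575·148.6 = 1.841e+04 Pa.
ΔP = 1.841e+04 Pa = 0.1841 bar.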